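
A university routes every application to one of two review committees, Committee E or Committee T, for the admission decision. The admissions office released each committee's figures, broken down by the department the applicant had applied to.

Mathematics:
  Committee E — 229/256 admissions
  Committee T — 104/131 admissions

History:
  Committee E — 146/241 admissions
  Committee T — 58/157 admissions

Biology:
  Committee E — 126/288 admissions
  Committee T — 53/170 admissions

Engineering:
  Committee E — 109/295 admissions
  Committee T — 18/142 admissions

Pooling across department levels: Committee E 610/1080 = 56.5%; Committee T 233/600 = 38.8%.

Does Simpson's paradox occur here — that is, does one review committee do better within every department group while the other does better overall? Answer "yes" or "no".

no

Within each department level (Mathematics 89.5% vs 79.4%; History 60.6% vs 36.9%; Biology 43.8% vs 31.2%; Engineering 36.9% vs 12.7%), Committee E has the higher rate every time. Pooled: 56.5% vs 38.8% — Committee E has the higher rate overall. They agree.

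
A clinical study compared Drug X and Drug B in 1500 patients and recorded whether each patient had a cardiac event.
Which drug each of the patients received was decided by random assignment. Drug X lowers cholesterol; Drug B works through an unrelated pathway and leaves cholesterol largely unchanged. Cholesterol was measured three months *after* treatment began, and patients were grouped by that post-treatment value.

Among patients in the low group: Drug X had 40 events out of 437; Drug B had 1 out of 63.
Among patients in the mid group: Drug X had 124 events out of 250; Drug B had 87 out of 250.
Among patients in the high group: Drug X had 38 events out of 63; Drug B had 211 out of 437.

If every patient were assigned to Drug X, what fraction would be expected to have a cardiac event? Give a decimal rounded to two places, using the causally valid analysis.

Drug B is lower inside every cholesterol stratum but Drug X is lower in aggregate. Whether to stratify depends on how cholesterol relates to the drug.
Because the drug influences cholesterol, cholesterol is a post-treatment mediator, not a confounder. Stratifying on it would bias the estimate; the causal effect is the crude pooled difference.
So P(outcome | do(Drug X)) is just the pooled rate for Drug X: 202/750 = 0.269.

0.27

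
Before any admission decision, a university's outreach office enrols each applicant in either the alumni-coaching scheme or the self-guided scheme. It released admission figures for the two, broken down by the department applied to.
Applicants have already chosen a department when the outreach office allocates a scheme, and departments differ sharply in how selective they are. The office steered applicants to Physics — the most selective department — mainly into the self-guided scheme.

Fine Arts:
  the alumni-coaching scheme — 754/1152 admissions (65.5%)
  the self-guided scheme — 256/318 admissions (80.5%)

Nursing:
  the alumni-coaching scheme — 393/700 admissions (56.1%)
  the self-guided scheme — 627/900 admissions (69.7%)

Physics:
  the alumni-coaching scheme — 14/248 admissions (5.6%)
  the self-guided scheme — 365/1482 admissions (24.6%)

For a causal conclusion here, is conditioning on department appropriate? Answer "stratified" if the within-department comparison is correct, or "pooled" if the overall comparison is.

Department is set before the outreach scheme has any effect — it is not caused by the outreach scheme — and it independently drives the outcome. That makes it a confounder, so the causal comparison is within department levels.
Within each level — Fine Arts: 65.5% vs 80.5%; Nursing: 56.1% vs 69.7%; Physics: 5.6% vs 24.6% — the self-guided scheme is higher every time.

stratified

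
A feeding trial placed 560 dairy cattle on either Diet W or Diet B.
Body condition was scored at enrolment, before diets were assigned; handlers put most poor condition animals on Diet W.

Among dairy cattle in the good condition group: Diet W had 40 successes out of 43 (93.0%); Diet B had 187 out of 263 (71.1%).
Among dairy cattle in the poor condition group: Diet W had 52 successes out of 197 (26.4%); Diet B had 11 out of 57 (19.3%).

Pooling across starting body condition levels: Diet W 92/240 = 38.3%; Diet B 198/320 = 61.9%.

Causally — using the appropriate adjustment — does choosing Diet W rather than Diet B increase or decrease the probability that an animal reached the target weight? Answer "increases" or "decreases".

Within every starting body condition level Diet W has the higher rate, yet pooled Diet B does — Simpson's reversal.
Nothing the diet does changes starting body condition; the imbalance is an allocation artefact. With starting body condition also predicting the outcome, the pooled figure is confounded, and the within-stratum comparison is the causal one.
Within each level — good condition: 93.0% vs 71.1%; poor condition: 26.4% vs 19.3% — Diet W is higher every time.

increases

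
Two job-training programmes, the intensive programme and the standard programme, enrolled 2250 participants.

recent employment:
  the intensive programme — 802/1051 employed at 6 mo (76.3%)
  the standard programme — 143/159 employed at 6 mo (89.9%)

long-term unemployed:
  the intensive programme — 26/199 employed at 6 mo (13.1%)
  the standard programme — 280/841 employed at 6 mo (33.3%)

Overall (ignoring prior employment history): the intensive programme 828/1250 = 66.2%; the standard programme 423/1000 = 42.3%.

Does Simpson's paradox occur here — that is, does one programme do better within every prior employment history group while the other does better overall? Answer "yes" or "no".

Within each prior employment history level (recent employment 76.3% vs 89.9%; long-term unemployed 13.1% vs 33.3%), the standard programme has the higher rate every time. Pooled: 66.2% vs 42.3% — the intensive programme has the higher rate overall. The two comparisons disagree.

yes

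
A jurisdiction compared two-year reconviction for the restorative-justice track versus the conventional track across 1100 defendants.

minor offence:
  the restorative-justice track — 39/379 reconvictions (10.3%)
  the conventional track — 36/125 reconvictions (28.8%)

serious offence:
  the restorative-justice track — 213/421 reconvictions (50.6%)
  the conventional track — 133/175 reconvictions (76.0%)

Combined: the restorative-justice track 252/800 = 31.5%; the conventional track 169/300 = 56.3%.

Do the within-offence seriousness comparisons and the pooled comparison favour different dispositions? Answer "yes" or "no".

Within each offence seriousness level (minor offence 10.3% vs 28.8%; serious offence 50.6% vs 76.0%), the restorative-justice track has the lower rate every time. Pooled: 31.5% vs 56.3% — the restorative-justice track has the lower rate overall. They agree.

no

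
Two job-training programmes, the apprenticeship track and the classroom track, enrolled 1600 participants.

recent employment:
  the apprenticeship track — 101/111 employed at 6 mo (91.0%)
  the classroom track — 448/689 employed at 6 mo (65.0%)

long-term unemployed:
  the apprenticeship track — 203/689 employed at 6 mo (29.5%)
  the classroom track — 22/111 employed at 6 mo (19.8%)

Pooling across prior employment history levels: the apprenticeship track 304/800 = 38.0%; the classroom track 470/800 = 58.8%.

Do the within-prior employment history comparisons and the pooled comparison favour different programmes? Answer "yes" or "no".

Within each prior employment history level (recent employment 91.0% vs 65.0%; long-term unemployed 29.5% vs 19.8%), the apprenticeship track has the higher rate every time. Pooled: 38.0% vs 58.8% — the classroom track has the higher rate overall. The two comparisons disagree.

yes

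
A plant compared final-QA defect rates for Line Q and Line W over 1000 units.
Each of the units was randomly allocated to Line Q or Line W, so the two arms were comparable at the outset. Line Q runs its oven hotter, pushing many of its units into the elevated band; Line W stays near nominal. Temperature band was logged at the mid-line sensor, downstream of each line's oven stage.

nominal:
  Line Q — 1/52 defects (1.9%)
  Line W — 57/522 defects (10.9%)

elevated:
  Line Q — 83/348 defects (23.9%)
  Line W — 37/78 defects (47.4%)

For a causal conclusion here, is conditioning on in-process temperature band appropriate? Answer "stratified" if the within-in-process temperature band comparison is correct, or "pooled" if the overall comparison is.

Line Q is lower inside every in-process temperature band stratum but Line W is lower in aggregate. Whether to stratify depends on how in-process temperature band relates to the line.
Stratifying would compare lines among units the lines themselves sorted into in-process temperature band groups — a form of selection on an intermediate. The unconditioned pooled rates give the total causal effect.
Pooled: Line Q 21.0% vs Line W 15.7%; Line W is lower overall.

pooled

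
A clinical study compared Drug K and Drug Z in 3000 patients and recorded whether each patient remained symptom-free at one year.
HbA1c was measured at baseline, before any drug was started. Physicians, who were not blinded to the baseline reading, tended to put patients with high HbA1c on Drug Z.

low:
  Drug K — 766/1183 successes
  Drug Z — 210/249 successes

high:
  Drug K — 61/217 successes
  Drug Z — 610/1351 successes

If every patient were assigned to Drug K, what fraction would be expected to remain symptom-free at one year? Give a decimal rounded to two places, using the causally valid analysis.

Here HbA1c is a common cause — it drives both which drug a case falls under and the outcome. The crude comparison mixes populations; the stratum-specific rates are the causally relevant ones.
Standardising Drug K to the population HbA1c mix: 0.477·766/1183 + 0.523·61/217 = 0.456.

0.46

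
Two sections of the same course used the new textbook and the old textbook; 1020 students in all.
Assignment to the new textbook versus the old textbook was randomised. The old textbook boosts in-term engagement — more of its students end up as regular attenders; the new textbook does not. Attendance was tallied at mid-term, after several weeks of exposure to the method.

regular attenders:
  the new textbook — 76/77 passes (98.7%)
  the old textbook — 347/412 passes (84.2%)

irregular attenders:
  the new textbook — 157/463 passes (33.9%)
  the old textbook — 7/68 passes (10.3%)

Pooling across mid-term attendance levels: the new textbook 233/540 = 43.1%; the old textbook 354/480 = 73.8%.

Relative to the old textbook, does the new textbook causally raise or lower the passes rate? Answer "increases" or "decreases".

Within every mid-term attendance level the new textbook has the higher rate, yet pooled the old textbook does — Simpson's reversal.
Mid-term attendance is recorded after the teaching method and is itself shifted by it — it sits on the causal path from teaching method to outcome. Conditioning on a mediator would strip out part of the effect we want; the pooled comparison gives the total causal effect.
Pooled: the new textbook 43.1% vs the old textbook 73.8%; the old textbook is higher overall.

decreases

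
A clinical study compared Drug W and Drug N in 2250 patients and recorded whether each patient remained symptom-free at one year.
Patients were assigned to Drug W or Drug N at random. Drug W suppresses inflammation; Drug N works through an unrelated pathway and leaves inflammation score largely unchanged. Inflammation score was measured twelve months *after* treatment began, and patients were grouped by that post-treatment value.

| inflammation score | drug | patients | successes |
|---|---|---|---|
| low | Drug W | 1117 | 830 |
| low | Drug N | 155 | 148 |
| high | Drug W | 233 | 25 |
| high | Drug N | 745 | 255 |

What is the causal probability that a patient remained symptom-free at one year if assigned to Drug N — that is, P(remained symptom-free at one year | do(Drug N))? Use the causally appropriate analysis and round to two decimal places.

0.45

Inflammation score is recorded after the drug and is itself shifted by it — it sits on the causal path from drug to outcome. Conditioning on a mediator would strip out part of the effect we want; the pooled comparison gives the total causal effect.
So P(outcome | do(Drug N)) is just the pooled rate for Drug N: 403/900 = 0.448.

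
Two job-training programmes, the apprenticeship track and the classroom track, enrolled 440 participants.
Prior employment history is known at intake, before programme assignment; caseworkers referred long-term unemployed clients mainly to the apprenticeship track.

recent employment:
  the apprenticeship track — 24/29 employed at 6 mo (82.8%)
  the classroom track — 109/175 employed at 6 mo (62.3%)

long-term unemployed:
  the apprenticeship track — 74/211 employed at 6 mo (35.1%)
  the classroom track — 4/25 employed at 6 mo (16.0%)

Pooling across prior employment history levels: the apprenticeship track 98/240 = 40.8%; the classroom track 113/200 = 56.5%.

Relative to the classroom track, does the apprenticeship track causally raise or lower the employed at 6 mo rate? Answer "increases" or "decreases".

Prior employment history is set before the programme has any effect — it is not caused by the programme — and it independently drives the outcome. That makes it a confounder, so the causal comparison is within prior employment history levels.
Within each level — recent employment: 82.8% vs 62.3%; long-term unemployed: 35.1% vs 16.0% — the apprenticeship track is higher every time.

increases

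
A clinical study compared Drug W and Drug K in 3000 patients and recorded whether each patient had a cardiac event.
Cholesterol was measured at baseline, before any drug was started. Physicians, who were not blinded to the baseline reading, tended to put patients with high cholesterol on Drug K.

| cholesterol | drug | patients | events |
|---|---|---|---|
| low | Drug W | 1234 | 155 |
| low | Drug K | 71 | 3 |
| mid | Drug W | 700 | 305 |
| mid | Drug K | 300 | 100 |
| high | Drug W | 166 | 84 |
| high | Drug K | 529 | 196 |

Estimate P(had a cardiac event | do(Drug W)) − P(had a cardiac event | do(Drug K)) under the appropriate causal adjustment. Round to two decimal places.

Cholesterol is set before the drug has any effect — it is not caused by the drug — and it independently drives the outcome. That makes it a confounder, so the causal comparison is within cholesterol levels.
Adjusting over the population distribution of cholesterol: 0.435·(0.126−0.042) + 0.333·(0.436−0.333) + 0.232·(0.506−0.371) = +0.102.

+0.10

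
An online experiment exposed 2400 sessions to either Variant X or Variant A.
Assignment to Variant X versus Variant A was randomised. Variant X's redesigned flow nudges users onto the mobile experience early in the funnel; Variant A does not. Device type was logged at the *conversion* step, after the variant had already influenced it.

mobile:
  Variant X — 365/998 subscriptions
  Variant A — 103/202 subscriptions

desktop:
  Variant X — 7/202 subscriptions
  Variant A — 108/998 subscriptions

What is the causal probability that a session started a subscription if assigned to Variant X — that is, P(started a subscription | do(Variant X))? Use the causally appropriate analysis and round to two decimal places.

Device type is recorded after the variant and is itself shifted by it — it sits on the causal path from variant to outcome. Conditioning on a mediator would strip out part of the effect we want; the pooled comparison gives the total causal effect.
So P(outcome | do(Variant X)) is just the pooled rate for Variant X: 372/1200 = 0.310.

0.31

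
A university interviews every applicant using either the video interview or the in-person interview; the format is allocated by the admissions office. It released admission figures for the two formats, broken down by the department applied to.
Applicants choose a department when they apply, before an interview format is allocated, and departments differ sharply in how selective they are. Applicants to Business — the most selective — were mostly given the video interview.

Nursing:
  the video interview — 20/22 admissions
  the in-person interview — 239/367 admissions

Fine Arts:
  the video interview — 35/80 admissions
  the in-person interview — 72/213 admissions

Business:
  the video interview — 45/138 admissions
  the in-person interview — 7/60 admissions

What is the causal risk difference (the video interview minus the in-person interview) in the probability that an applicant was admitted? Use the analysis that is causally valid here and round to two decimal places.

The department-specific comparison favours the video interview throughout, but the pooled figures favour the in-person interview. The question is whether to condition on department.
Department differs across interview formats for reasons unrelated to any effect of the interview format itself, and it separately predicts the outcome — a classic confounder. We must compare within department levels.
Adjusting over the population distribution of department: 0.442·(0.909−0.651) + 0.333·(0.438−0.338) + 0.225·(0.326−0.117) = +0.194.

+0.19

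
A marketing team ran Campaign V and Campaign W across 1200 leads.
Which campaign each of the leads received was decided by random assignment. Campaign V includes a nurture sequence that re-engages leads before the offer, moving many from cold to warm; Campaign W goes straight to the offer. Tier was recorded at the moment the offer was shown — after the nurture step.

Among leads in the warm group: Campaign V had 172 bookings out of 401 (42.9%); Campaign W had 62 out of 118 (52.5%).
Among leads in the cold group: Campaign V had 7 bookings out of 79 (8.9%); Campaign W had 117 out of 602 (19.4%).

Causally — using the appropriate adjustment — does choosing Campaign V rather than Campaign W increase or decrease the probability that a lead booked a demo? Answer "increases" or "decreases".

The stratified and pooled comparisons disagree (Campaign W wins within each engagement tier; Campaign V wins overall), so the answer turns on the causal role of engagement tier.
The distribution of engagement tier is itself part of what the campaign does — it is an intermediate outcome. Holding it fixed would remove that part of the effect; the total effect is the pooled difference.
Pooled: Campaign V 37.3% vs Campaign W 24.9%; Campaign V is higher overall.

increases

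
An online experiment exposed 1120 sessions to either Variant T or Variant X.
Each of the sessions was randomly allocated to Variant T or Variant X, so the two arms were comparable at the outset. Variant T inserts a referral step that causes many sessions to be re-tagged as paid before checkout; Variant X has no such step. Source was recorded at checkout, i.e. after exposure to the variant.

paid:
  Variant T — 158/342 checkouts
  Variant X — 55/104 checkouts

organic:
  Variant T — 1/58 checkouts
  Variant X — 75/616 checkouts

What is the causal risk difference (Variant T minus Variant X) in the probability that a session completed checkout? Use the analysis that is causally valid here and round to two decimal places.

+0.22

Traffic source lies on the pathway variant → traffic source → outcome, so adjusting for it blocks the indirect effect. For the total causal effect of variant, use the unadjusted pooled rates.
The causal difference is the pooled difference: 0.398 − 0.181 = +0.217.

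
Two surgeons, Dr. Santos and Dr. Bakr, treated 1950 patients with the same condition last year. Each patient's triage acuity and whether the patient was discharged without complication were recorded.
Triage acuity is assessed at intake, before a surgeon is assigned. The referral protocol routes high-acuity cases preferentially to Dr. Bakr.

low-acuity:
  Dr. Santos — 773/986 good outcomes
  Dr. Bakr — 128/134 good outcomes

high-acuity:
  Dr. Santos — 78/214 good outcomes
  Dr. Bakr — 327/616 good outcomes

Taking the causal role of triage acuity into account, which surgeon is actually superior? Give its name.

Dr. Bakr is higher inside every triage acuity stratum but Dr. Santos is higher in aggregate. Whether to stratify depends on how triage acuity relates to the surgeon.
The imbalance in triage acuity arose from how patients were allocated, not from anything the surgeon did; and triage acuity independently affects the outcome. The pooled gap is confounded — condition on triage acuity.
Within each level — low-acuity: 78.4% vs 95.5%; high-acuity: 36.4% vs 53.1% — Dr. Bakr is higher every time.

Dr. Bakr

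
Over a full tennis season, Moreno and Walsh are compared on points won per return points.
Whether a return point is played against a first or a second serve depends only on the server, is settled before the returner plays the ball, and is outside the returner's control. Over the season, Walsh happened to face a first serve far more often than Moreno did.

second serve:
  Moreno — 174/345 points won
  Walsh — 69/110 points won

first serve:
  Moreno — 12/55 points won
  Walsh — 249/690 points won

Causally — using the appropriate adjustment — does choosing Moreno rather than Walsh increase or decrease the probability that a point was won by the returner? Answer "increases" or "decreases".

decreases

Walsh is higher inside every serve type stratum but Moreno is higher in aggregate. Whether to stratify depends on how serve type relates to the player.
The imbalance in serve type arose from how return points were allocated, not from anything the player did; and serve type independently affects the outcome. The pooled gap is confounded — condition on serve type.
Within each level — second serve: 50.4% vs 62.7%; first serve: 21.8% vs 36.1% — Walsh is higher every time.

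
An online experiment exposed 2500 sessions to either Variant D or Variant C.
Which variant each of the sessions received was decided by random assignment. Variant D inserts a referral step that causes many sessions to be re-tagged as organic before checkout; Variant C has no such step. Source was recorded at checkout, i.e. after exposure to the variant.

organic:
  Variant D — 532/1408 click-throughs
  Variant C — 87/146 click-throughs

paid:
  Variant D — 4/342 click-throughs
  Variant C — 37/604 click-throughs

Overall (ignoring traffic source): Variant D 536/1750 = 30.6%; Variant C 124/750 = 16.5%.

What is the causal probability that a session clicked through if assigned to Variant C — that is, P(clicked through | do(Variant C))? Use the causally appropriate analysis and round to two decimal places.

0.17

The stratified and pooled comparisons disagree (Variant C wins within each traffic source; Variant D wins overall), so the answer turns on the causal role of traffic source.
The distribution of traffic source is itself part of what the variant does — it is an intermediate outcome. Holding it fixed would remove that part of the effect; the total effect is the pooled difference.
So P(outcome | do(Variant C)) is just the pooled rate for Variant C: 124/750 = 0.165.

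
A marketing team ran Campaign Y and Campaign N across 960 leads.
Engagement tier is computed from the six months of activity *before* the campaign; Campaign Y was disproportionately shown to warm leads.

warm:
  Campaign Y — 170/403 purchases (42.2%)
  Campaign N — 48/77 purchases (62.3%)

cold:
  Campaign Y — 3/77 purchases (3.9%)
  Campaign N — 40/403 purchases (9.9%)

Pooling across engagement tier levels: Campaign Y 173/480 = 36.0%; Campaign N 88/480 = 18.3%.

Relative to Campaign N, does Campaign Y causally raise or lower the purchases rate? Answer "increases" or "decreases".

Engagement tier differs across campaigns for reasons unrelated to any effect of the campaign itself, and it separately predicts the outcome — a classic confounder. We must compare within engagement tier levels.
Within each level — warm: 42.2% vs 62.3%; cold: 3.9% vs 9.9% — Campaign N is higher every time.

decreases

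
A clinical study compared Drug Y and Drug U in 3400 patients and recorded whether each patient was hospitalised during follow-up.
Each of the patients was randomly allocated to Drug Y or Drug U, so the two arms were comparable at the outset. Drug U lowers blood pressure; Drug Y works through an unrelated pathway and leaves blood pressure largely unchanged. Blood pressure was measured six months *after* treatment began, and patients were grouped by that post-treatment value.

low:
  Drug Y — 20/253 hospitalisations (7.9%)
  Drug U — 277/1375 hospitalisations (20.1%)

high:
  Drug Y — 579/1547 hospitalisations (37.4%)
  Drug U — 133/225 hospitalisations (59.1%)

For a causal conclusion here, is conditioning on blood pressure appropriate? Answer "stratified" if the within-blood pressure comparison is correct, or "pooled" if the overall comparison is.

pooled

Blood pressure lies on the pathway drug → blood pressure → outcome, so adjusting for it blocks the indirect effect. For the total causal effect of drug, use the unadjusted pooled rates.
Pooled: Drug Y 33.3% vs Drug U 25.6%; Drug U is lower overall.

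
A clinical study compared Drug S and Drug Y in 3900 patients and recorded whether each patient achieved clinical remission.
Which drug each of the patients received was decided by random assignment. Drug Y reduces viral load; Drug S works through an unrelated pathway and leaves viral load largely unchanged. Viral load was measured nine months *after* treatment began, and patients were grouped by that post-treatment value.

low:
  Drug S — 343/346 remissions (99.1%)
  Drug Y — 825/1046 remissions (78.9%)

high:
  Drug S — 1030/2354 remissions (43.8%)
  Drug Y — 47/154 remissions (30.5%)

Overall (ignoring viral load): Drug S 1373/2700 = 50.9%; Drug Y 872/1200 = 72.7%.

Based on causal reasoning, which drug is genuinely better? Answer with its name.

Drug Y

Stratifying would compare drugs among patients the drugs themselves sorted into viral load groups — a form of selection on an intermediate. The unconditioned pooled rates give the total causal effect.
Pooled: Drug S 50.9% vs Drug Y 72.7%; Drug Y is higher overall.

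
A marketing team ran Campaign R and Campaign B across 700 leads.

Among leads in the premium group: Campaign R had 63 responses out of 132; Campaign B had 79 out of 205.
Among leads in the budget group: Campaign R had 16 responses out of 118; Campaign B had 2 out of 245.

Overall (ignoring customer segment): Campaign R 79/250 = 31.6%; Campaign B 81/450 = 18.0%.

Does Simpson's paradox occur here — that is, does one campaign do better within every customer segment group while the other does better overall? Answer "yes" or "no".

Within each customer segment level (premium 47.7% vs 38.5%; budget 13.6% vs 0.8%), Campaign R has the higher rate every time. Pooled: 31.6% vs 18.0% — Campaign R has the higher rate overall. They agree.

no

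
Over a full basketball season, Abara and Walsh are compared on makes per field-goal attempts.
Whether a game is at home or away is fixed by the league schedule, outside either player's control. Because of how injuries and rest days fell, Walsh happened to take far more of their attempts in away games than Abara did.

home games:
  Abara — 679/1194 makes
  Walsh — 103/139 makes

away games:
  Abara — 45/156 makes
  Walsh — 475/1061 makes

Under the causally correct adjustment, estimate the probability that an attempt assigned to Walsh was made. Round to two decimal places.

The game venue-specific comparison favours Walsh throughout, but the pooled figures favour Abara. The question is whether to condition on game venue.
Nothing the player does changes game venue; the imbalance is an allocation artefact. With game venue also predicting the outcome, the pooled figure is confounded, and the within-stratum comparison is the causal one.
Standardising Walsh to the population game venue mix: 0.523·103/139 + 0.477·475/1061 = 0.601.

0.60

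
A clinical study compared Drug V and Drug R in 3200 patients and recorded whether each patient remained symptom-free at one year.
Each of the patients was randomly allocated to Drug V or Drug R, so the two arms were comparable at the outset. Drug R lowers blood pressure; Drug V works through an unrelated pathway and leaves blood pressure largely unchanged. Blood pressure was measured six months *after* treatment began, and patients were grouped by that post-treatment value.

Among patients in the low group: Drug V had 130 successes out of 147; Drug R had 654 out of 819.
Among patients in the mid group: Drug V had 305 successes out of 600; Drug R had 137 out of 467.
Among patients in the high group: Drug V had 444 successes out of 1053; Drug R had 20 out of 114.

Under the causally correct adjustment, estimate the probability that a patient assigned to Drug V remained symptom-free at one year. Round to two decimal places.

0.49

The stratified and pooled comparisons disagree (Drug V wins within each blood pressure; Drug R wins overall), so the answer turns on the causal role of blood pressure.
The distribution of blood pressure is itself part of what the drug does — it is an intermediate outcome. Holding it fixed would remove that part of the effect; the total effect is the pooled difference.
So P(outcome | do(Drug V)) is just the pooled rate for Drug V: 879/1800 = 0.488.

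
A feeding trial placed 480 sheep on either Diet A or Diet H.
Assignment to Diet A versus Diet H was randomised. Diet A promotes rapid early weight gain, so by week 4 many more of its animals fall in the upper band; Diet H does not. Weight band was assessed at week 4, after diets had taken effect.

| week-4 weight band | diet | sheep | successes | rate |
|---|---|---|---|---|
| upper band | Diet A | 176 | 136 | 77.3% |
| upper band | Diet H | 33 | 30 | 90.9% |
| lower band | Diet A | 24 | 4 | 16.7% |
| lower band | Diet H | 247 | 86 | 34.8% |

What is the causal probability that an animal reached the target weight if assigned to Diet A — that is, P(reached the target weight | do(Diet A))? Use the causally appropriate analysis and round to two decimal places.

The stratified and pooled comparisons disagree (Diet H wins within each week-4 weight band; Diet A wins overall), so the answer turns on the causal role of week-4 weight band.
The distribution of week-4 weight band is itself part of what the diet does — it is an intermediate outcome. Holding it fixed would remove that part of the effect; the total effect is the pooled difference.
So P(outcome | do(Diet A)) is just the pooled rate for Diet A: 140/200 = 0.700.

0.70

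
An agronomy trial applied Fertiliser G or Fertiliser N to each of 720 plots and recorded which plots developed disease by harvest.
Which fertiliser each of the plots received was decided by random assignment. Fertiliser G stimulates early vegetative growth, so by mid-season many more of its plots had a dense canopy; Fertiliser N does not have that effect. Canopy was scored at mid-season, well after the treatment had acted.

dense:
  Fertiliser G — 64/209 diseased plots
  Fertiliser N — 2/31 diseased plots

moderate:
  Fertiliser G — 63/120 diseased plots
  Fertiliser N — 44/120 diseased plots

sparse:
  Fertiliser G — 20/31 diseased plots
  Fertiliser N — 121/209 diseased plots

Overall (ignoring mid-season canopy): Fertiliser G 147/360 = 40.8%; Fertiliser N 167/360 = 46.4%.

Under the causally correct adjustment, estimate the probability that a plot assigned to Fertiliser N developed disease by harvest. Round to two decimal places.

0.46

Mid-season canopy is recorded after the fertiliser and is itself shifted by it — it sits on the causal path from fertiliser to outcome. Conditioning on a mediator would strip out part of the effect we want; the pooled comparison gives the total causal effect.
So P(outcome | do(Fertiliser N)) is just the pooled rate for Fertiliser N: 167/360 = 0.464.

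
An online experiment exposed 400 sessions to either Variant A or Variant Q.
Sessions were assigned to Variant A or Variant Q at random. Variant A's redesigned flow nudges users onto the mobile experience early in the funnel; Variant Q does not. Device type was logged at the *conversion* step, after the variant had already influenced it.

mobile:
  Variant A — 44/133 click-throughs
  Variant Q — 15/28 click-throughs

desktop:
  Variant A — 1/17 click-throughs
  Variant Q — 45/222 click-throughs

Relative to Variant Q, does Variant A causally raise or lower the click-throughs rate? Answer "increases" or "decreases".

Device type is downstream of the variant. One should not condition on a consequence of treatment, so the overall rates are the right comparison.
Pooled: Variant A 30.0% vs Variant Q 24.0%; Variant A is higher overall.

increases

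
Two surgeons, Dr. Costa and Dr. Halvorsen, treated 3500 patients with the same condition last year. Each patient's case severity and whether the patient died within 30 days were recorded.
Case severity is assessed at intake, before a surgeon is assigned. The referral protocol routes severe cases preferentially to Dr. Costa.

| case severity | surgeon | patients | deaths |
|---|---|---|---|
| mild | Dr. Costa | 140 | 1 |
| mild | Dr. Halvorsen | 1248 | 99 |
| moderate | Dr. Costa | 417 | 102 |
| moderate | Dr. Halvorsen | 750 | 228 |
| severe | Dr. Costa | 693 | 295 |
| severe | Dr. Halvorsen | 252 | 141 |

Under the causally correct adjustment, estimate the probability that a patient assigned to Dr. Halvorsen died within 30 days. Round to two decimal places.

The case severity-specific comparison favours Dr. Costa throughout, but the pooled figures favour Dr. Halvorsen. The question is whether to condition on case severity.
Here case severity is a common cause — it drives both which surgeon a case falls under and the outcome. The crude comparison mixes populations; the stratum-specific rates are the causally relevant ones.
Standardising Dr. Halvorsen to the population case severity mix: 0.397·99/1248 + 0.333·228/750 + 0.270·141/252 = 0.284.

0.28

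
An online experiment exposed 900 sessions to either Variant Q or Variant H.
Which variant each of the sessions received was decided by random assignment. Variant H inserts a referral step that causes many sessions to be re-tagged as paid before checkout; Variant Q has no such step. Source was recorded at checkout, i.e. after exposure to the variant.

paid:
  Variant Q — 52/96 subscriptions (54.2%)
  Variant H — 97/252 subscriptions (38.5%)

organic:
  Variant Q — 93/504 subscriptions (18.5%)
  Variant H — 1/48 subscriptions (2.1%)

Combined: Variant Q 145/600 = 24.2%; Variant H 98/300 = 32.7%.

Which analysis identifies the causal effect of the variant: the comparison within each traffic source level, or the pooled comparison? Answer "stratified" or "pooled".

Traffic source is recorded after the variant and is itself shifted by it — it sits on the causal path from variant to outcome. Conditioning on a mediator would strip out part of the effect we want; the pooled comparison gives the total causal effect.
Pooled: Variant Q 24.2% vs Variant H 32.7%; Variant H is higher overall.

pooled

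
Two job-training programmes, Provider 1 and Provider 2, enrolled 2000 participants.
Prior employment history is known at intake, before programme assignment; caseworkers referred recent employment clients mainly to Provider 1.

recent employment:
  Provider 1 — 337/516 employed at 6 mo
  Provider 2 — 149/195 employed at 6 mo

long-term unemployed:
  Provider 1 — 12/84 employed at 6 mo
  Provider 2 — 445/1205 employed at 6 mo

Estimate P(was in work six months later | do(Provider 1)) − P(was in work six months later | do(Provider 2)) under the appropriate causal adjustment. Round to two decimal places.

-0.19

Provider 2 is higher inside every prior employment history stratum but Provider 1 is higher in aggregate. Whether to stratify depends on how prior employment history relates to the programme.
Prior employment history satisfies the back-door criterion: it is not a descendant of the programme, and it blocks the spurious path from programme to outcome. Adjusting for it (i.e., using the within-prior employment history rates) gives the causal effect.
Adjusting over the population distribution of prior employment history: 0.355·(0.653−0.764) + 0.644·(0.143−0.369) = -0.185.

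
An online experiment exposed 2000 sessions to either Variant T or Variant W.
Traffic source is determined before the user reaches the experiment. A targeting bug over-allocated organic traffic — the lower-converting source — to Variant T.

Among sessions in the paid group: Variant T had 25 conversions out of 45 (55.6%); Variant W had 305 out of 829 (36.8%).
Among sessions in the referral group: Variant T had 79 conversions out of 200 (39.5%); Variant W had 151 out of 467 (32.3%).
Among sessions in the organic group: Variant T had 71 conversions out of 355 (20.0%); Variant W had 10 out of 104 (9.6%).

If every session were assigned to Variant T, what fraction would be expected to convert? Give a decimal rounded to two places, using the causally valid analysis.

Variant T is higher inside every traffic source stratum but Variant W is higher in aggregate. Whether to stratify depends on how traffic source relates to the variant.
The imbalance in traffic source arose from how sessions were allocated, not from anything the variant did; and traffic source independently affects the outcome. The pooled gap is confounded — condition on traffic source.
Standardising Variant T to the population traffic source mix: 0.437·25/45 + 0.334·79/200 + 0.230·71/355 = 0.420.

0.42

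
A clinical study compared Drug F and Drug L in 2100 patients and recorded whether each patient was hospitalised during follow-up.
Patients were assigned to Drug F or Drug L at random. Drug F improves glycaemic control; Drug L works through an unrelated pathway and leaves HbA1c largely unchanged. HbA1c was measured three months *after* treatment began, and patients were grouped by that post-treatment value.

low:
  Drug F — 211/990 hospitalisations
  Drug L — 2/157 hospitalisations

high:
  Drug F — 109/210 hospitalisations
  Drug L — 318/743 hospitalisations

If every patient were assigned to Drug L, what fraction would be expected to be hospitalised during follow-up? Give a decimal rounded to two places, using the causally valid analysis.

0.36

HbA1c here is a post-treatment variable shaped by the drug; conditioning on it would introduce bias rather than remove it. The overall comparison is the causal one.
So P(outcome | do(Drug L)) is just the pooled rate for Drug L: 320/900 = 0.356.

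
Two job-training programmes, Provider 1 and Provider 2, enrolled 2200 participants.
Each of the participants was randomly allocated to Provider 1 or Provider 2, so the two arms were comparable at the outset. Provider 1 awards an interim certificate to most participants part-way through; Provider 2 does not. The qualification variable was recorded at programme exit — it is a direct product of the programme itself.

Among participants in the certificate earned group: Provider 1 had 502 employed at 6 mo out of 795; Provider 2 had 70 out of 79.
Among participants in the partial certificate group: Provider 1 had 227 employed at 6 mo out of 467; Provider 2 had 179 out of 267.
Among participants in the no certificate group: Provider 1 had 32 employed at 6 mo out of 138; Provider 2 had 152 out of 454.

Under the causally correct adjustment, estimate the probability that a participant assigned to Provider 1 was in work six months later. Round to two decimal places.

0.54

Within every qualification attained during the programme level Provider 2 has the higher rate, yet pooled Provider 1 does — Simpson's reversal.
Qualification attained during the programme is downstream of the programme. One should not condition on a consequence of treatment, so the overall rates are the right comparison.
So P(outcome | do(Provider 1)) is just the pooled rate for Provider 1: 761/1400 = 0.544.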